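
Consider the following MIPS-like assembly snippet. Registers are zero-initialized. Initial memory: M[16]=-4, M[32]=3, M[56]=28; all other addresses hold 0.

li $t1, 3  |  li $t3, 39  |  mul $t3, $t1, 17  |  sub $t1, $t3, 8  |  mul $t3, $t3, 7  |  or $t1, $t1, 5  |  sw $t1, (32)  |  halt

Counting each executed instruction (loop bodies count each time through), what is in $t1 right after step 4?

43

li $t1, 3 → $t1=3
li $t3, 39 → $t3=39
mul $t3, $t1, 17 → $t3=3*17=51
sub $t1, $t3, 8 → $t1=51-8=43
After step 4: $t1 = 43.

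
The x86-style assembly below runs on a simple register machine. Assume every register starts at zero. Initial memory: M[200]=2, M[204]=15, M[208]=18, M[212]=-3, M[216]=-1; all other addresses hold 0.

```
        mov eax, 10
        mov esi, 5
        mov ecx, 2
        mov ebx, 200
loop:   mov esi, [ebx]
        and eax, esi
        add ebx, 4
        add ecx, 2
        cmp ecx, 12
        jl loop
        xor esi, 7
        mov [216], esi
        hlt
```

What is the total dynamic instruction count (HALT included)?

37

eax=10
esi=5
ecx=2
ebx=200
esi=M[200]=2
eax=10&2=2
ebx=200+4=204
ecx=2+2=4
cmp ecx, 12  (cmp 4,12)
jl loop: taken
esi=M[204]=15
eax=2&15=2
ebx=204+4=208
ecx=4+2=6
cmp ecx, 12  (cmp 6,12)
jl loop: taken
esi=M[208]=18
eax=2&18=2
ebx=208+4=212
ecx=6+2=8
cmp ecx, 12  (cmp 8,12)
jl loop: taken
esi=M[212]=-3
eax=2&(-3)=0
ebx=212+4=216
ecx=8+2=10
cmp ecx, 12  (cmp 10,12)
jl loop: taken
esi=M[216]=-1
eax=0&(-1)=0
ebx=216+4=220
ecx=10+2=12
cmp ecx, 12  (cmp 12,12)
jl loop: not taken
esi=(-1)^7=-8
mov [216], esi → M[216]=-8
halt.
Total executed instructions: 37.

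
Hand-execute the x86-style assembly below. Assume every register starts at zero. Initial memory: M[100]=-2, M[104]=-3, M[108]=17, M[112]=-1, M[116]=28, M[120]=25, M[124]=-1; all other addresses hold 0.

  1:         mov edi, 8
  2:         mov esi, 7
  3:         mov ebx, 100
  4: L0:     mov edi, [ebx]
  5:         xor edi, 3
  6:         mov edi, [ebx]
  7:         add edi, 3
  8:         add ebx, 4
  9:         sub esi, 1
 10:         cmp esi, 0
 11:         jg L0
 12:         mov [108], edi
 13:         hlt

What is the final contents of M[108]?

2

after mov edi, 8: edi=8
after mov esi, 7: esi=7
after mov ebx, 100: ebx=100
after mov edi, [ebx]: edi=M[100]=-2
after xor edi, 3: edi=(-2)^3=-3
after mov edi, [ebx]: edi=M[100]=-2
after add edi, 3: edi=(-2)+3=1
after add ebx, 4: ebx=100+4=104
after sub esi, 1: esi=7-1=6
cmp esi, 0  (cmp 6,0)
jg L0: taken
after mov edi, [ebx]: edi=M[104]=-3
after xor edi, 3: edi=(-3)^3=-2
after mov edi, [ebx]: edi=M[104]=-3
after add edi, 3: edi=(-3)+3=0
after add ebx, 4: ebx=104+4=108
after sub esi, 1: esi=6-1=5
cmp esi, 0  (cmp 5,0)
jg L0: taken
after mov edi, [ebx]: edi=M[108]=17
after xor edi, 3: edi=17^3=18
after mov edi, [ebx]: edi=M[108]=17
after add edi, 3: edi=17+3=20
after add ebx, 4: ebx=108+4=112
after sub esi, 1: esi=5-1=4
cmp esi, 0  (cmp 4,0)
jg L0: taken
after mov edi, [ebx]: edi=M[112]=-1
after xor edi, 3: edi=(-1)^3=-4
after mov edi, [ebx]: edi=M[112]=-1
after add edi, 3: edi=(-1)+3=2
after add ebx, 4: ebx=112+4=116
after sub esi, 1: esi=4-1=3
cmp esi, 0  (cmp 3,0)
jg L0: taken
after mov edi, [ebx]: edi=M[116]=28
after xor edi, 3: edi=28^3=31
after mov edi, [ebx]: edi=M[116]=28
after add edi, 3: edi=28+3=31
after add ebx, 4: ebx=116+4=120
after sub esi, 1: esi=3-1=2
cmp esi, 0  (cmp 2,0)
jg L0: taken
after mov edi, [ebx]: edi=M[120]=25
after xor edi, 3: edi=25^3=26
after mov edi, [ebx]: edi=M[120]=25
after add edi, 3: edi=25+3=28
after add ebx, 4: ebx=120+4=124
after sub esi, 1: esi=2-1=1
cmp esi, 0  (cmp 1,0)
jg L0: taken
after mov edi, [ebx]: edi=M[124]=-1
after xor edi, 3: edi=(-1)^3=-4
after mov edi, [ebx]: edi=M[124]=-1
after add edi, 3: edi=(-1)+3=2
after add ebx, 4: ebx=124+4=128
after sub esi, 1: esi=1-1=0
cmp esi, 0  (cmp 0,0)
jg L0: not taken
mov [108], edi → M[108]=2
halt.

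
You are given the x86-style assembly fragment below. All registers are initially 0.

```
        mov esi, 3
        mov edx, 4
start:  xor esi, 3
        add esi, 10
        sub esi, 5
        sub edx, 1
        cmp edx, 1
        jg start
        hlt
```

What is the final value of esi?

mov esi, 3 → esi=3
mov edx, 4 → edx=4
xor esi, 3 → esi=3^3=0
add esi, 10 → esi=0+10=10
sub esi, 5 → esi=10-5=5
sub edx, 1 → edx=4-1=3
cmp edx, 1  (cmp 3,1)
jg start: taken
xor esi, 3 → esi=5^3=6
add esi, 10 → esi=6+10=16
sub esi, 5 → esi=16-5=11
sub edx, 1 → edx=3-1=2
cmp edx, 1  (cmp 2,1)
jg start: taken
xor esi, 3 → esi=11^3=8
add esi, 10 → esi=8+10=18
sub esi, 5 → esi=18-5=13
sub edx, 1 → edx=2-1=1
cmp edx, 1  (cmp 1,1)
jg start: not taken
halt.

13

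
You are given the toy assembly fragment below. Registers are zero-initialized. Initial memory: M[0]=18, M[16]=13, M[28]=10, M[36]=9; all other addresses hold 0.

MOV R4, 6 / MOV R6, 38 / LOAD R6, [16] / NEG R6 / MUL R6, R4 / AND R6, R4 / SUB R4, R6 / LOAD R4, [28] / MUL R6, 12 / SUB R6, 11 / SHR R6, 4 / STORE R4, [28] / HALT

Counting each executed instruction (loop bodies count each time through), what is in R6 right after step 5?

-78

MOV R4, 6 → R4=6
MOV R6, 38 → R6=38
LOAD R6, [16] → R6=M[16]=13
NEG R6 → R6=-(13)=-13
MUL R6, R4 → R6=(-13)*6=-78
After step 5: R6 = -78.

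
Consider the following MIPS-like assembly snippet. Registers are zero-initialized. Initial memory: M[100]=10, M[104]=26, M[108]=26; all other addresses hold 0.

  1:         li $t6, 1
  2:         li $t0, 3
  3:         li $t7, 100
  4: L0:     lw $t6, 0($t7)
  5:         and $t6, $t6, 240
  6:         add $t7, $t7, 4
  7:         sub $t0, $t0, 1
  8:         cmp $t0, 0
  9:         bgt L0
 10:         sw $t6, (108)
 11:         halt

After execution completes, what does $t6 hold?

16

li $t6, 1 → $t6=1
li $t0, 3 → $t0=3
li $t7, 100 → $t7=100
lw $t6, 0($t7) → $t6=M[100]=10
and $t6, $t6, 240 → $t6=10&240=0
add $t7, $t7, 4 → $t7=100+4=104
sub $t0, $t0, 1 → $t0=3-1=2
cmp $t0, 0  (cmp 2,0)
bgt L0: taken
lw $t6, 0($t7) → $t6=M[104]=26
and $t6, $t6, 240 → $t6=26&240=16
add $t7, $t7, 4 → $t7=104+4=108
sub $t0, $t0, 1 → $t0=2-1=1
cmp $t0, 0  (cmp 1,0)
bgt L0: taken
lw $t6, 0($t7) → $t6=M[108]=26
and $t6, $t6, 240 → $t6=26&240=16
add $t7, $t7, 4 → $t7=108+4=112
sub $t0, $t0, 1 → $t0=1-1=0
cmp $t0, 0  (cmp 0,0)
bgt L0: not taken
sw $t6, (108) → M[108]=16
halt.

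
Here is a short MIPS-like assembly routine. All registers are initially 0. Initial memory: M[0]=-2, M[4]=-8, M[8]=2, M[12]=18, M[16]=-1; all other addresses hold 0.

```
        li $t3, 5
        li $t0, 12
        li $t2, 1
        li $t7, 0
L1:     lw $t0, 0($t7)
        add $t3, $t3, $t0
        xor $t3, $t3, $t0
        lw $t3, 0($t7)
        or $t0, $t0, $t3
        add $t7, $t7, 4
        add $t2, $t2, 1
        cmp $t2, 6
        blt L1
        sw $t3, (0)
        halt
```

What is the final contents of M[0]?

-1

after li $t3, 5: $t3=5
after li $t0, 12: $t0=12
after li $t2, 1: $t2=1
after li $t7, 0: $t7=0
after lw $t0, 0($t7): $t0=M[0]=-2
after add $t3, $t3, $t0: $t3=5+(-2)=3
after xor $t3, $t3, $t0: $t3=3^(-2)=-3
after lw $t3, 0($t7): $t3=M[0]=-2
after or $t0, $t0, $t3: $t0=(-2)|(-2)=-2
after add $t7, $t7, 4: $t7=0+4=4
after add $t2, $t2, 1: $t2=1+1=2
cmp $t2, 6  (cmp 2,6)
blt L1: taken
after lw $t0, 0($t7): $t0=M[4]=-8
after add $t3, $t3, $t0: $t3=(-2)+(-8)=-10
after xor $t3, $t3, $t0: $t3=(-10)^(-8)=14
after lw $t3, 0($t7): $t3=M[4]=-8
after or $t0, $t0, $t3: $t0=(-8)|(-8)=-8
after add $t7, $t7, 4: $t7=4+4=8
after add $t2, $t2, 1: $t2=2+1=3
cmp $t2, 6  (cmp 3,6)
blt L1: taken
after lw $t0, 0($t7): $t0=M[8]=2
after add $t3, $t3, $t0: $t3=(-8)+2=-6
after xor $t3, $t3, $t0: $t3=(-6)^2=-8
after lw $t3, 0($t7): $t3=M[8]=2
after or $t0, $t0, $t3: $t0=2|2=2
after add $t7, $t7, 4: $t7=8+4=12
after add $t2, $t2, 1: $t2=3+1=4
cmp $t2, 6  (cmp 4,6)
blt L1: taken
after lw $t0, 0($t7): $t0=M[12]=18
after add $t3, $t3, $t0: $t3=2+18=20
after xor $t3, $t3, $t0: $t3=20^18=6
after lw $t3, 0($t7): $t3=M[12]=18
after or $t0, $t0, $t3: $t0=18|18=18
after add $t7, $t7, 4: $t7=12+4=16
after add $t2, $t2, 1: $t2=4+1=5
cmp $t2, 6  (cmp 5,6)
blt L1: taken
after lw $t0, 0($t7): $t0=M[16]=-1
after add $t3, $t3, $t0: $t3=18+(-1)=17
after xor $t3, $t3, $t0: $t3=17^(-1)=-18
after lw $t3, 0($t7): $t3=M[16]=-1
after or $t0, $t0, $t3: $t0=(-1)|(-1)=-1
after add $t7, $t7, 4: $t7=16+4=20
after add $t2, $t2, 1: $t2=5+1=6
cmp $t2, 6  (cmp 6,6)
blt L1: not taken
sw $t3, (0) → M[0]=-1
halt.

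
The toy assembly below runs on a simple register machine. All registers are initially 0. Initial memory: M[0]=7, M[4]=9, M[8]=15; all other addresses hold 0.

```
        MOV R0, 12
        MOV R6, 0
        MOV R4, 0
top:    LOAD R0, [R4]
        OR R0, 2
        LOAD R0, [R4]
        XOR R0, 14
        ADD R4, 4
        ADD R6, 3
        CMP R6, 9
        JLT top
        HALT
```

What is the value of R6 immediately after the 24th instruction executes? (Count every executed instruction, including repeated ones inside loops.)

R0=12
R6=0
R4=0
R0=M[0]=7
R0=7|2=7
R0=M[0]=7
R0=7^14=9
R4=0+4=4
R6=0+3=3
CMP R6, 9  (cmp 3,9)
JLT top: taken
R0=M[4]=9
R0=9|2=11
R0=M[4]=9
R0=9^14=7
R4=4+4=8
R6=3+3=6
CMP R6, 9  (cmp 6,9)
JLT top: taken
R0=M[8]=15
R0=15|2=15
R0=M[8]=15
R0=15^14=1
R4=8+4=12
After step 24: R6 = 6.

6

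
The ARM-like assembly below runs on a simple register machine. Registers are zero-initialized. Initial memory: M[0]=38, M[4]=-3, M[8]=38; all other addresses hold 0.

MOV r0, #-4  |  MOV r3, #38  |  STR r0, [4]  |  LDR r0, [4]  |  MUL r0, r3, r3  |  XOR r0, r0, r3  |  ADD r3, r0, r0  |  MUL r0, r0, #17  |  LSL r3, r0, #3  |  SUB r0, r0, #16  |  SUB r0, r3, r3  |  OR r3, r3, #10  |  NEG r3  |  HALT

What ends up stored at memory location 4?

r0=-4
r3=38
STR r0, [4] → M[4]=-4
r0=M[4]=-4
r0=38*38=1444
r0=1444^38=1410
r3=1410+1410=2820
r0=1410*17=23970
r3=23970<<3=191760
r0=23970-16=23954
r0=191760-191760=0
r3=191760|10=191770
r3=-(191770)=-191770
halt.

-4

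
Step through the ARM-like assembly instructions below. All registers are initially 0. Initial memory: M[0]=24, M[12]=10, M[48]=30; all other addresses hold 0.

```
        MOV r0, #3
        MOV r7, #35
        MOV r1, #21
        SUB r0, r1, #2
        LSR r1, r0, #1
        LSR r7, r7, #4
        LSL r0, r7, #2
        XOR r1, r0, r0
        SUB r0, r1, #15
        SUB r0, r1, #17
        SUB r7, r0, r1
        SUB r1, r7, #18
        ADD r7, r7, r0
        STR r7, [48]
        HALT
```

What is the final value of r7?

r0=3
r7=35
r1=21
r0=21-2=19
r1=19>>1=9
r7=35>>4=2
r0=2<<2=8
r1=8^8=0
r0=0-15=-15
r0=0-17=-17
r7=(-17)-0=-17
r1=(-17)-18=-35
r7=(-17)+(-17)=-34
STR r7, [48] → M[48]=-34
halt.

-34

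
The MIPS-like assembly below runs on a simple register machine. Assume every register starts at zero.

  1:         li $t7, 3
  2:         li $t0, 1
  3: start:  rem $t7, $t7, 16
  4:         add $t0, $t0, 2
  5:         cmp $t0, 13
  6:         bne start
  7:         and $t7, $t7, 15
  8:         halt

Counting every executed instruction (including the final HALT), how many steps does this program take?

after li $t7, 3: $t7=3
after li $t0, 1: $t0=1
after rem $t7, $t7, 16: $t7=3%16=3
after add $t0, $t0, 2: $t0=1+2=3
cmp $t0, 13  (cmp 3,13)
bne start: taken
after rem $t7, $t7, 16: $t7=3%16=3
after add $t0, $t0, 2: $t0=3+2=5
cmp $t0, 13  (cmp 5,13)
bne start: taken
after rem $t7, $t7, 16: $t7=3%16=3
after add $t0, $t0, 2: $t0=5+2=7
cmp $t0, 13  (cmp 7,13)
bne start: taken
after rem $t7, $t7, 16: $t7=3%16=3
after add $t0, $t0, 2: $t0=7+2=9
cmp $t0, 13  (cmp 9,13)
bne start: taken
after rem $t7, $t7, 16: $t7=3%16=3
after add $t0, $t0, 2: $t0=9+2=11
cmp $t0, 13  (cmp 11,13)
bne start: taken
after rem $t7, $t7, 16: $t7=3%16=3
after add $t0, $t0, 2: $t0=11+2=13
cmp $t0, 13  (cmp 13,13)
bne start: not taken
after and $t7, $t7, 15: $t7=3&15=3
halt.
Total executed instructions: 28.

28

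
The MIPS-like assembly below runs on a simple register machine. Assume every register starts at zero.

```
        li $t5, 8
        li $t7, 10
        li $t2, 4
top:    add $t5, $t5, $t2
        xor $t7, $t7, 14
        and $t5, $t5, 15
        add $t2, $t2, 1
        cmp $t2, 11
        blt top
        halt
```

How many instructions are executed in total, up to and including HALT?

46

$t5=8
$t7=10
$t2=4
$t5=8+4=12
$t7=10^14=4
$t5=12&15=12
$t2=4+1=5
cmp $t2, 11  (cmp 5,11)
blt top: taken
$t5=12+5=17
$t7=4^14=10
$t5=17&15=1
$t2=5+1=6
cmp $t2, 11  (cmp 6,11)
blt top: taken
$t5=1+6=7
$t7=10^14=4
$t5=7&15=7
$t2=6+1=7
cmp $t2, 11  (cmp 7,11)
blt top: taken
$t5=7+7=14
$t7=4^14=10
$t5=14&15=14
$t2=7+1=8
cmp $t2, 11  (cmp 8,11)
blt top: taken
$t5=14+8=22
$t7=10^14=4
$t5=22&15=6
$t2=8+1=9
cmp $t2, 11  (cmp 9,11)
blt top: taken
$t5=6+9=15
$t7=4^14=10
$t5=15&15=15
$t2=9+1=10
cmp $t2, 11  (cmp 10,11)
blt top: taken
$t5=15+10=25
$t7=10^14=4
$t5=25&15=9
$t2=10+1=11
cmp $t2, 11  (cmp 11,11)
blt top: not taken
halt.
Total executed instructions: 46.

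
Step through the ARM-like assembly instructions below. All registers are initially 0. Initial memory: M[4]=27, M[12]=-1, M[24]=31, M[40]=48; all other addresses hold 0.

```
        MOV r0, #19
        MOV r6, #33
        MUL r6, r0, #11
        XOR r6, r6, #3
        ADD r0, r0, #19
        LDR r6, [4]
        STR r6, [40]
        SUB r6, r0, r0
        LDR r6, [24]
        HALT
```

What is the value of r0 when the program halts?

after MOV r0, #19: r0=19
after MOV r6, #33: r6=33
after MUL r6, r0, #11: r6=19*11=209
after XOR r6, r6, #3: r6=209^3=210
after ADD r0, r0, #19: r0=19+19=38
after LDR r6, [4]: r6=M[4]=27
STR r6, [40] → M[40]=27
after SUB r6, r0, r0: r6=38-38=0
after LDR r6, [24]: r6=M[24]=31
halt.

38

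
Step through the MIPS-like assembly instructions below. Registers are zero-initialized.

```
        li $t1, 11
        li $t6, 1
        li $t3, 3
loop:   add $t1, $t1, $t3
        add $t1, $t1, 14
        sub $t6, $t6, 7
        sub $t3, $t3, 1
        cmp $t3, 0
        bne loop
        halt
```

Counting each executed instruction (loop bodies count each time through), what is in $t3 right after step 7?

2

$t1=11
$t6=1
$t3=3
$t1=11+3=14
$t1=14+14=28
$t6=1-7=-6
$t3=3-1=2
After step 7: $t3 = 2.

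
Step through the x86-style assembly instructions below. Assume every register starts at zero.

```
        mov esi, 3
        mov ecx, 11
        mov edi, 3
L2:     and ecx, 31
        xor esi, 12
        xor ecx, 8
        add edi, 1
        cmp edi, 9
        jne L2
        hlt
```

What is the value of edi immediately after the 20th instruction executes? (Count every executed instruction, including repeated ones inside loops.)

6

after mov esi, 3: esi=3
after mov ecx, 11: ecx=11
after mov edi, 3: edi=3
after and ecx, 31: ecx=11&31=11
after xor esi, 12: esi=3^12=15
after xor ecx, 8: ecx=11^8=3
after add edi, 1: edi=3+1=4
cmp edi, 9  (cmp 4,9)
jne L2: taken
after and ecx, 31: ecx=3&31=3
after xor esi, 12: esi=15^12=3
after xor ecx, 8: ecx=3^8=11
after add edi, 1: edi=4+1=5
cmp edi, 9  (cmp 5,9)
jne L2: taken
after and ecx, 31: ecx=11&31=11
after xor esi, 12: esi=3^12=15
after xor ecx, 8: ecx=11^8=3
after add edi, 1: edi=5+1=6
cmp edi, 9  (cmp 6,9)
After step 20: edi = 6.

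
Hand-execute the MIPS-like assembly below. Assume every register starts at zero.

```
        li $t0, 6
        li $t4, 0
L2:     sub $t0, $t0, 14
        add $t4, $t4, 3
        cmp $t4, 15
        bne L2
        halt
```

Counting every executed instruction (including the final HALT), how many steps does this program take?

$t0=6
$t4=0
$t0=6-14=-8
$t4=0+3=3
cmp $t4, 15  (cmp 3,15)
bne L2: taken
$t0=(-8)-14=-22
$t4=3+3=6
cmp $t4, 15  (cmp 6,15)
bne L2: taken
$t0=(-22)-14=-36
$t4=6+3=9
cmp $t4, 15  (cmp 9,15)
bne L2: taken
$t0=(-36)-14=-50
$t4=9+3=12
cmp $t4, 15  (cmp 12,15)
bne L2: taken
$t0=(-50)-14=-64
$t4=12+3=15
cmp $t4, 15  (cmp 15,15)
bne L2: not taken
halt.
Total executed instructions: 23.

23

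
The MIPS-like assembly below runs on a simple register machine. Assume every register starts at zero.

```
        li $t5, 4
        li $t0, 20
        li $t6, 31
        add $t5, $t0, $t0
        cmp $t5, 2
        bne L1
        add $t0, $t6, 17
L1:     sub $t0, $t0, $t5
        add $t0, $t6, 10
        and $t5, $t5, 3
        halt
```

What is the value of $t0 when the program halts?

41

after li $t5, 4: $t5=4
after li $t0, 20: $t0=20
after li $t6, 31: $t6=31
after add $t5, $t0, $t0: $t5=20+20=40
cmp $t5, 2  (cmp 40,2)
bne L1: taken
after sub $t0, $t0, $t5: $t0=20-40=-20
after add $t0, $t6, 10: $t0=31+10=41
after and $t5, $t5, 3: $t5=40&3=0
halt.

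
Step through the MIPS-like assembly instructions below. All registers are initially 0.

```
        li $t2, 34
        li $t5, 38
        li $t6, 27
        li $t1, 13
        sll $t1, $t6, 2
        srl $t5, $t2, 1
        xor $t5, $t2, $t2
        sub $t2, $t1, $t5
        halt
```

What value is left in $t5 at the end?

0

li $t2, 34 → $t2=34
li $t5, 38 → $t5=38
li $t6, 27 → $t6=27
li $t1, 13 → $t1=13
sll $t1, $t6, 2 → $t1=27<<2=108
srl $t5, $t2, 1 → $t5=34>>1=17
xor $t5, $t2, $t2 → $t5=34^34=0
sub $t2, $t1, $t5 → $t2=108-0=108
halt.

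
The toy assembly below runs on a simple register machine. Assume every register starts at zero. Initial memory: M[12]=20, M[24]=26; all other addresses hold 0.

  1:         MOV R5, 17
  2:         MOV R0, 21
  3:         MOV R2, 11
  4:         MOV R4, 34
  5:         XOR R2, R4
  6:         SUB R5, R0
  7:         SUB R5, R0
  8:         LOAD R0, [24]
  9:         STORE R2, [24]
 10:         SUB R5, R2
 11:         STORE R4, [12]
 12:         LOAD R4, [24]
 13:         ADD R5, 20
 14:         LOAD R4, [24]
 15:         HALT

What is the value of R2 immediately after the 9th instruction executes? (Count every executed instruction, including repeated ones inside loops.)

R5=17
R0=21
R2=11
R4=34
R2=11^34=41
R5=17-21=-4
R5=(-4)-21=-25
R0=M[24]=26
STORE R2, [24] → M[24]=41
After step 9: R2 = 41.

41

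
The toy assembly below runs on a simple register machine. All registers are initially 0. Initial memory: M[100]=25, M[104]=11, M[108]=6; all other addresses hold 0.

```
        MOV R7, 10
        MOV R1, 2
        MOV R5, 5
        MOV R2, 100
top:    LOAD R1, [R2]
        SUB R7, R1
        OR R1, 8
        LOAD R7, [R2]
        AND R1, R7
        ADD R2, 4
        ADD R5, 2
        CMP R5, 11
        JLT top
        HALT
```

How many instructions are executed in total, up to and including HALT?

MOV R7, 10 → R7=10
MOV R1, 2 → R1=2
MOV R5, 5 → R5=5
MOV R2, 100 → R2=100
LOAD R1, [R2] → R1=M[100]=25
SUB R7, R1 → R7=10-25=-15
OR R1, 8 → R1=25|8=25
LOAD R7, [R2] → R7=M[100]=25
AND R1, R7 → R1=25&25=25
ADD R2, 4 → R2=100+4=104
ADD R5, 2 → R5=5+2=7
CMP R5, 11  (cmp 7,11)
JLT top: taken
LOAD R1, [R2] → R1=M[104]=11
SUB R7, R1 → R7=25-11=14
OR R1, 8 → R1=11|8=11
LOAD R7, [R2] → R7=M[104]=11
AND R1, R7 → R1=11&11=11
ADD R2, 4 → R2=104+4=108
ADD R5, 2 → R5=7+2=9
CMP R5, 11  (cmp 9,11)
JLT top: taken
LOAD R1, [R2] → R1=M[108]=6
SUB R7, R1 → R7=11-6=5
OR R1, 8 → R1=6|8=14
LOAD R7, [R2] → R7=M[108]=6
AND R1, R7 → R1=14&6=6
ADD R2, 4 → R2=108+4=112
ADD R5, 2 → R5=9+2=11
CMP R5, 11  (cmp 11,11)
JLT top: not taken
halt.
Total executed instructions: 32.

32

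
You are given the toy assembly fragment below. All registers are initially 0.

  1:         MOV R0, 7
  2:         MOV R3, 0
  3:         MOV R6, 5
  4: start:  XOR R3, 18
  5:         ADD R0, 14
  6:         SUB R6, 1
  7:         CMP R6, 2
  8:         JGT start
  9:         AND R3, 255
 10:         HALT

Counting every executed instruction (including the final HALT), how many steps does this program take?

20

R0=7
R3=0
R6=5
R3=0^18=18
R0=7+14=21
R6=5-1=4
CMP R6, 2  (cmp 4,2)
JGT start: taken
R3=18^18=0
R0=21+14=35
R6=4-1=3
CMP R6, 2  (cmp 3,2)
JGT start: taken
R3=0^18=18
R0=35+14=49
R6=3-1=2
CMP R6, 2  (cmp 2,2)
JGT start: not taken
R3=18&255=18
halt.
Total executed instructions: 20.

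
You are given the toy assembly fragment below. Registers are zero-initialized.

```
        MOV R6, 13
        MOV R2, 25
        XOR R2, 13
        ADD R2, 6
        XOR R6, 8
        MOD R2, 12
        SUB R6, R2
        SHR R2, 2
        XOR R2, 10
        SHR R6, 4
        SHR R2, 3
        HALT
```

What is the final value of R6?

0

after MOV R6, 13: R6=13
after MOV R2, 25: R2=25
after XOR R2, 13: R2=25^13=20
after ADD R2, 6: R2=20+6=26
after XOR R6, 8: R6=13^8=5
after MOD R2, 12: R2=26%12=2
after SUB R6, R2: R6=5-2=3
after SHR R2, 2: R2=2>>2=0
after XOR R2, 10: R2=0^10=10
after SHR R6, 4: R6=3>>4=0
after SHR R2, 3: R2=10>>3=1
halt.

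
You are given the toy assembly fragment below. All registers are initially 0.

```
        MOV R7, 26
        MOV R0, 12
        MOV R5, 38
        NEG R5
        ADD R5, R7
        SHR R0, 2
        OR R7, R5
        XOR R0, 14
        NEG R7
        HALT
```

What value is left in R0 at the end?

13

R7=26
R0=12
R5=38
R5=-(38)=-38
R5=(-38)+26=-12
R0=12>>2=3
R7=26|(-12)=-2
R0=3^14=13
R7=-(-2)=2
halt.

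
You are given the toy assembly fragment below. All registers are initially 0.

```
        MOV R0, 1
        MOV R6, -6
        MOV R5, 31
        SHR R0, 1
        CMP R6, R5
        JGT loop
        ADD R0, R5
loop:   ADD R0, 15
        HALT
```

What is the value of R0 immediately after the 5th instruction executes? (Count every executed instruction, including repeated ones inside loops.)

0

R0=1
R6=-6
R5=31
R0=1>>1=0
CMP R6, R5  (cmp -6,31)
After step 5: R0 = 0.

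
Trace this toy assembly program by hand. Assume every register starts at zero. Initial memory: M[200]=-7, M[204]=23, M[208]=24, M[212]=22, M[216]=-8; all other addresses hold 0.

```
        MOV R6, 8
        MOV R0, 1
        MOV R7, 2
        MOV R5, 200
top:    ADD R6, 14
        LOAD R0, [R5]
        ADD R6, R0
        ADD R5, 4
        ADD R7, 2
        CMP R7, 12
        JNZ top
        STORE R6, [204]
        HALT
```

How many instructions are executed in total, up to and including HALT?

R6=8
R0=1
R7=2
R5=200
R6=8+14=22
R0=M[200]=-7
R6=22+(-7)=15
R5=200+4=204
R7=2+2=4
CMP R7, 12  (cmp 4,12)
JNZ top: taken
R6=15+14=29
R0=M[204]=23
R6=29+23=52
R5=204+4=208
R7=4+2=6
CMP R7, 12  (cmp 6,12)
JNZ top: taken
R6=52+14=66
R0=M[208]=24
R6=66+24=90
R5=208+4=212
R7=6+2=8
CMP R7, 12  (cmp 8,12)
JNZ top: taken
R6=90+14=104
R0=M[212]=22
R6=104+22=126
R5=212+4=216
R7=8+2=10
CMP R7, 12  (cmp 10,12)
JNZ top: taken
R6=126+14=140
R0=M[216]=-8
R6=140+(-8)=132
R5=216+4=220
R7=10+2=12
CMP R7, 12  (cmp 12,12)
JNZ top: not taken
STORE R6, [204] → M[204]=132
halt.
Total executed instructions: 41.

41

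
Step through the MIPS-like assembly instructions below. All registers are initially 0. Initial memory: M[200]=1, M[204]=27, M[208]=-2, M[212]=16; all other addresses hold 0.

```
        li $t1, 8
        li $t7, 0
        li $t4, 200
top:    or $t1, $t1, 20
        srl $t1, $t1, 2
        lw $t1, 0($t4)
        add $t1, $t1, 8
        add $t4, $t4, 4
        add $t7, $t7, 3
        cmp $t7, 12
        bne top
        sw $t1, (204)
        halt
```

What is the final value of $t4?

216

$t1=8
$t7=0
$t4=200
$t1=8|20=28
$t1=28>>2=7
$t1=M[200]=1
$t1=1+8=9
$t4=200+4=204
$t7=0+3=3
cmp $t7, 12  (cmp 3,12)
bne top: taken
$t1=9|20=29
$t1=29>>2=7
$t1=M[204]=27
$t1=27+8=35
$t4=204+4=208
$t7=3+3=6
cmp $t7, 12  (cmp 6,12)
bne top: taken
$t1=35|20=55
$t1=55>>2=13
$t1=M[208]=-2
$t1=(-2)+8=6
$t4=208+4=212
$t7=6+3=9
cmp $t7, 12  (cmp 9,12)
bne top: taken
$t1=6|20=22
$t1=22>>2=5
$t1=M[212]=16
$t1=16+8=24
$t4=212+4=216
$t7=9+3=12
cmp $t7, 12  (cmp 12,12)
bne top: not taken
sw $t1, (204) → M[204]=24
halt.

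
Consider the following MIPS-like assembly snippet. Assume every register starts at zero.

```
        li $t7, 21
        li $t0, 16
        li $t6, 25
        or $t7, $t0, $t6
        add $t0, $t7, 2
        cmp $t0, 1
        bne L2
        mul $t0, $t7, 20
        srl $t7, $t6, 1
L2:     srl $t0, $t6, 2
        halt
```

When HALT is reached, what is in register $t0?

6

$t7=21
$t0=16
$t6=25
$t7=16|25=25
$t0=25+2=27
cmp $t0, 1  (cmp 27,1)
bne L2: taken
$t0=25>>2=6
halt.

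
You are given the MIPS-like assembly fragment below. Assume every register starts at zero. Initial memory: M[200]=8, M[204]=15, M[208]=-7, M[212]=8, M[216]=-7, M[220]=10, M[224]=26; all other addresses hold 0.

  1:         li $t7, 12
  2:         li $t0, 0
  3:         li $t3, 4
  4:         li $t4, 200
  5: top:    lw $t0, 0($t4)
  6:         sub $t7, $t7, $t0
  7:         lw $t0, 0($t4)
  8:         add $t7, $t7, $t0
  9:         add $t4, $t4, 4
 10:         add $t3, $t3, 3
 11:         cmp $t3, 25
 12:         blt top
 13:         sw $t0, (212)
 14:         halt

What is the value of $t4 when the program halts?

$t7=12
$t0=0
$t3=4
$t4=200
$t0=M[200]=8
$t7=12-8=4
$t0=M[200]=8
$t7=4+8=12
$t4=200+4=204
$t3=4+3=7
cmp $t3, 25  (cmp 7,25)
blt top: taken
$t0=M[204]=15
$t7=12-15=-3
$t0=M[204]=15
$t7=(-3)+15=12
$t4=204+4=208
$t3=7+3=10
cmp $t3, 25  (cmp 10,25)
blt top: taken
$t0=M[208]=-7
$t7=12-(-7)=19
$t0=M[208]=-7
$t7=19+(-7)=12
$t4=208+4=212
$t3=10+3=13
cmp $t3, 25  (cmp 13,25)
blt top: taken
$t0=M[212]=8
$t7=12-8=4
$t0=M[212]=8
$t7=4+8=12
$t4=212+4=216
$t3=13+3=16
cmp $t3, 25  (cmp 16,25)
blt top: taken
$t0=M[216]=-7
$t7=12-(-7)=19
$t0=M[216]=-7
$t7=19+(-7)=12
$t4=216+4=220
$t3=16+3=19
cmp $t3, 25  (cmp 19,25)
blt top: taken
$t0=M[220]=10
$t7=12-10=2
$t0=M[220]=10
$t7=2+10=12
$t4=220+4=224
$t3=19+3=22
cmp $t3, 25  (cmp 22,25)
blt top: taken
$t0=M[224]=26
$t7=12-26=-14
$t0=M[224]=26
$t7=(-14)+26=12
$t4=224+4=228
$t3=22+3=25
cmp $t3, 25  (cmp 25,25)
blt top: not taken
sw $t0, (212) → M[212]=26
halt.

228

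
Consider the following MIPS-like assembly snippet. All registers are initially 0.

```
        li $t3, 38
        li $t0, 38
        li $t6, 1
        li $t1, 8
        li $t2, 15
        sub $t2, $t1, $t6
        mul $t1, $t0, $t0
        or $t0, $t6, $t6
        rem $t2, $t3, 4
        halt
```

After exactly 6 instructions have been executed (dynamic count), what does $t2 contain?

7

$t3=38
$t0=38
$t6=1
$t1=8
$t2=15
$t2=8-1=7
After step 6: $t2 = 7.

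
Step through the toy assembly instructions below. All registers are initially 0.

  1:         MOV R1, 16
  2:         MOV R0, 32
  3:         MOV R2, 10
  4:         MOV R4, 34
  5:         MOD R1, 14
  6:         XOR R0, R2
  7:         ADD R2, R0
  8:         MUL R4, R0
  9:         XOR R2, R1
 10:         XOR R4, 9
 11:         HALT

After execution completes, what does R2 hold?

MOV R1, 16 → R1=16
MOV R0, 32 → R0=32
MOV R2, 10 → R2=10
MOV R4, 34 → R4=34
MOD R1, 14 → R1=16%14=2
XOR R0, R2 → R0=32^10=42
ADD R2, R0 → R2=10+42=52
MUL R4, R0 → R4=34*42=1428
XOR R2, R1 → R2=52^2=54
XOR R4, 9 → R4=1428^9=1437
halt.

54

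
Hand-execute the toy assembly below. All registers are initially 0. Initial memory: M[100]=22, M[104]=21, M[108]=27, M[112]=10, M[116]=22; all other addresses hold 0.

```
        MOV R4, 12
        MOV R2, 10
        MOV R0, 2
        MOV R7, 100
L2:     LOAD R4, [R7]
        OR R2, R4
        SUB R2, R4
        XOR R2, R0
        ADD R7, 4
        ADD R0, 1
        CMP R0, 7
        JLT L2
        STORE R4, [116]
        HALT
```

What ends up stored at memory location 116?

after MOV R4, 12: R4=12
after MOV R2, 10: R2=10
after MOV R0, 2: R0=2
after MOV R7, 100: R7=100
after LOAD R4, [R7]: R4=M[100]=22
after OR R2, R4: R2=10|22=30
after SUB R2, R4: R2=30-22=8
after XOR R2, R0: R2=8^2=10
after ADD R7, 4: R7=100+4=104
after ADD R0, 1: R0=2+1=3
CMP R0, 7  (cmp 3,7)
JLT L2: taken
after LOAD R4, [R7]: R4=M[104]=21
after OR R2, R4: R2=10|21=31
after SUB R2, R4: R2=31-21=10
after XOR R2, R0: R2=10^3=9
after ADD R7, 4: R7=104+4=108
after ADD R0, 1: R0=3+1=4
CMP R0, 7  (cmp 4,7)
JLT L2: taken
after LOAD R4, [R7]: R4=M[108]=27
after OR R2, R4: R2=9|27=27
after SUB R2, R4: R2=27-27=0
after XOR R2, R0: R2=0^4=4
after ADD R7, 4: R7=108+4=112
after ADD R0, 1: R0=4+1=5
CMP R0, 7  (cmp 5,7)
JLT L2: taken
after LOAD R4, [R7]: R4=M[112]=10
after OR R2, R4: R2=4|10=14
after SUB R2, R4: R2=14-10=4
after XOR R2, R0: R2=4^5=1
after ADD R7, 4: R7=112+4=116
after ADD R0, 1: R0=5+1=6
CMP R0, 7  (cmp 6,7)
JLT L2: taken
after LOAD R4, [R7]: R4=M[116]=22
after OR R2, R4: R2=1|22=23
after SUB R2, R4: R2=23-22=1
after XOR R2, R0: R2=1^6=7
after ADD R7, 4: R7=116+4=120
after ADD R0, 1: R0=6+1=7
CMP R0, 7  (cmp 7,7)
JLT L2: not taken
STORE R4, [116] → M[116]=22
halt.

22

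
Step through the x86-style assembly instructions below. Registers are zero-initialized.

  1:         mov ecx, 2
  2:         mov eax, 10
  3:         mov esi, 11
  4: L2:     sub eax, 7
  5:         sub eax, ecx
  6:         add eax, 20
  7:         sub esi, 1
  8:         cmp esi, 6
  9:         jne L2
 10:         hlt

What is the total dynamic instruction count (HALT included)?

ecx=2
eax=10
esi=11
eax=10-7=3
eax=3-2=1
eax=1+20=21
esi=11-1=10
cmp esi, 6  (cmp 10,6)
jne L2: taken
eax=21-7=14
eax=14-2=12
eax=12+20=32
esi=10-1=9
cmp esi, 6  (cmp 9,6)
jne L2: taken
eax=32-7=25
eax=25-2=23
eax=23+20=43
esi=9-1=8
cmp esi, 6  (cmp 8,6)
jne L2: taken
eax=43-7=36
eax=36-2=34
eax=34+20=54
esi=8-1=7
cmp esi, 6  (cmp 7,6)
jne L2: taken
eax=54-7=47
eax=47-2=45
eax=45+20=65
esi=7-1=6
cmp esi, 6  (cmp 6,6)
jne L2: not taken
halt.
Total executed instructions: 34.

34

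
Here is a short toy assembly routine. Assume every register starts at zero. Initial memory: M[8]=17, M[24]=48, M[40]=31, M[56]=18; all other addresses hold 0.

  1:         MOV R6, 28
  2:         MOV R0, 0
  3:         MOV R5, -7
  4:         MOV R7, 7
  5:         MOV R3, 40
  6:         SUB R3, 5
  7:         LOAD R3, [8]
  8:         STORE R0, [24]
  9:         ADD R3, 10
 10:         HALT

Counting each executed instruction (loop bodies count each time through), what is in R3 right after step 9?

MOV R6, 28 → R6=28
MOV R0, 0 → R0=0
MOV R5, -7 → R5=-7
MOV R7, 7 → R7=7
MOV R3, 40 → R3=40
SUB R3, 5 → R3=40-5=35
LOAD R3, [8] → R3=M[8]=17
STORE R0, [24] → M[24]=0
ADD R3, 10 → R3=17+10=27
After step 9: R3 = 27.

27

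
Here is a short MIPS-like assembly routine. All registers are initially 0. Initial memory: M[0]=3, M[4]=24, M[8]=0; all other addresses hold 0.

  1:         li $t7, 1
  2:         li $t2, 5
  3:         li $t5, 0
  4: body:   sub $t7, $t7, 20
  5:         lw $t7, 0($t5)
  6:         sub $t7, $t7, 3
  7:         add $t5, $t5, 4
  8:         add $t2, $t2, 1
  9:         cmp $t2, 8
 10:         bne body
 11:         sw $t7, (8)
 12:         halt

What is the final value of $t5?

12

li $t7, 1 → $t7=1
li $t2, 5 → $t2=5
li $t5, 0 → $t5=0
sub $t7, $t7, 20 → $t7=1-20=-19
lw $t7, 0($t5) → $t7=M[0]=3
sub $t7, $t7, 3 → $t7=3-3=0
add $t5, $t5, 4 → $t5=0+4=4
add $t2, $t2, 1 → $t2=5+1=6
cmp $t2, 8  (cmp 6,8)
bne body: taken
sub $t7, $t7, 20 → $t7=0-20=-20
lw $t7, 0($t5) → $t7=M[4]=24
sub $t7, $t7, 3 → $t7=24-3=21
add $t5, $t5, 4 → $t5=4+4=8
add $t2, $t2, 1 → $t2=6+1=7
cmp $t2, 8  (cmp 7,8)
bne body: taken
sub $t7, $t7, 20 → $t7=21-20=1
lw $t7, 0($t5) → $t7=M[8]=0
sub $t7, $t7, 3 → $t7=0-3=-3
add $t5, $t5, 4 → $t5=8+4=12
add $t2, $t2, 1 → $t2=7+1=8
cmp $t2, 8  (cmp 8,8)
bne body: not taken
sw $t7, (8) → M[8]=-3
halt.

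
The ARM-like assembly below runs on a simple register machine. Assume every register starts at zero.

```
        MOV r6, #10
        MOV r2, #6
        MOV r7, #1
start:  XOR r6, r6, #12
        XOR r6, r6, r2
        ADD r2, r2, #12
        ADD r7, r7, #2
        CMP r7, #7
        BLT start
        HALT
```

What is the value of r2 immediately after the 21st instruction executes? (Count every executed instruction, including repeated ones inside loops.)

42

r6=10
r2=6
r7=1
r6=10^12=6
r6=6^6=0
r2=6+12=18
r7=1+2=3
CMP r7, #7  (cmp 3,7)
BLT start: taken
r6=0^12=12
r6=12^18=30
r2=18+12=30
r7=3+2=5
CMP r7, #7  (cmp 5,7)
BLT start: taken
r6=30^12=18
r6=18^30=12
r2=30+12=42
r7=5+2=7
CMP r7, #7  (cmp 7,7)
BLT start: not taken
After step 21: r2 = 42.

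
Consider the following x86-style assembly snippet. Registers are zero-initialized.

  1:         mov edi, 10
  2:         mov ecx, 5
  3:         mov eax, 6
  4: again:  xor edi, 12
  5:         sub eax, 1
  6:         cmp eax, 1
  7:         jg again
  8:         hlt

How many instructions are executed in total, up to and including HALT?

after mov edi, 10: edi=10
after mov ecx, 5: ecx=5
after mov eax, 6: eax=6
after xor edi, 12: edi=10^12=6
after sub eax, 1: eax=6-1=5
cmp eax, 1  (cmp 5,1)
jg again: taken
after xor edi, 12: edi=6^12=10
after sub eax, 1: eax=5-1=4
cmp eax, 1  (cmp 4,1)
jg again: taken
after xor edi, 12: edi=10^12=6
after sub eax, 1: eax=4-1=3
cmp eax, 1  (cmp 3,1)
jg again: taken
after xor edi, 12: edi=6^12=10
after sub eax, 1: eax=3-1=2
cmp eax, 1  (cmp 2,1)
jg again: taken
after xor edi, 12: edi=10^12=6
after sub eax, 1: eax=2-1=1
cmp eax, 1  (cmp 1,1)
jg again: not taken
halt.
Total executed instructions: 24.

24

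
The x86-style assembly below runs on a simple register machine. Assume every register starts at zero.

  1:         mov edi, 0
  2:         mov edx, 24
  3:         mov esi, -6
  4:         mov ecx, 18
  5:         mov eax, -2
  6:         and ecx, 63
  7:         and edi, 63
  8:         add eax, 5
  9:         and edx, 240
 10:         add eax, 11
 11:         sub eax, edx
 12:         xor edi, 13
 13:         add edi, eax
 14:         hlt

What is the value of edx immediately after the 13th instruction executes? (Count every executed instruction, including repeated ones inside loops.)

16

mov edi, 0 → edi=0
mov edx, 24 → edx=24
mov esi, -6 → esi=-6
mov ecx, 18 → ecx=18
mov eax, -2 → eax=-2
and ecx, 63 → ecx=18&63=18
and edi, 63 → edi=0&63=0
add eax, 5 → eax=(-2)+5=3
and edx, 240 → edx=24&240=16
add eax, 11 → eax=3+11=14
sub eax, edx → eax=14-16=-2
xor edi, 13 → edi=0^13=13
add edi, eax → edi=13+(-2)=11
After step 13: edx = 16.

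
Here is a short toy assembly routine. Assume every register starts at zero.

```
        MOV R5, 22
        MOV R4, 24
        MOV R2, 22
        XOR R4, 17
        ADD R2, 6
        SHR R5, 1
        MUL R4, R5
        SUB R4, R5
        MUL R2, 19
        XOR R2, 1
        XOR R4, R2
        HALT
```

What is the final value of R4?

589

MOV R5, 22 → R5=22
MOV R4, 24 → R4=24
MOV R2, 22 → R2=22
XOR R4, 17 → R4=24^17=9
ADD R2, 6 → R2=22+6=28
SHR R5, 1 → R5=22>>1=11
MUL R4, R5 → R4=9*11=99
SUB R4, R5 → R4=99-11=88
MUL R2, 19 → R2=28*19=532
XOR R2, 1 → R2=532^1=533
XOR R4, R2 → R4=88^533=589
halt.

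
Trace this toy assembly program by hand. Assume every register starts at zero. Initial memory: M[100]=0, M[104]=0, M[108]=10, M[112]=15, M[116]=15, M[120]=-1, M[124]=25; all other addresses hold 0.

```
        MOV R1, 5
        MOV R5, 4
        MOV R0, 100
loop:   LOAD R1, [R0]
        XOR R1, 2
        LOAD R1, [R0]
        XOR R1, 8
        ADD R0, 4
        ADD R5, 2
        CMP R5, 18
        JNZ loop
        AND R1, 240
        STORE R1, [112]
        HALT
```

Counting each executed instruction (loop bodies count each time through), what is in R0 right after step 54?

124

MOV R1, 5 → R1=5
MOV R5, 4 → R5=4
MOV R0, 100 → R0=100
LOAD R1, [R0] → R1=M[100]=0
XOR R1, 2 → R1=0^2=2
LOAD R1, [R0] → R1=M[100]=0
XOR R1, 8 → R1=0^8=8
ADD R0, 4 → R0=100+4=104
ADD R5, 2 → R5=4+2=6
CMP R5, 18  (cmp 6,18)
JNZ loop: taken
LOAD R1, [R0] → R1=M[104]=0
XOR R1, 2 → R1=0^2=2
LOAD R1, [R0] → R1=M[104]=0
XOR R1, 8 → R1=0^8=8
ADD R0, 4 → R0=104+4=108
ADD R5, 2 → R5=6+2=8
CMP R5, 18  (cmp 8,18)
JNZ loop: taken
LOAD R1, [R0] → R1=M[108]=10
XOR R1, 2 → R1=10^2=8
LOAD R1, [R0] → R1=M[108]=10
XOR R1, 8 → R1=10^8=2
ADD R0, 4 → R0=108+4=112
ADD R5, 2 → R5=8+2=10
CMP R5, 18  (cmp 10,18)
JNZ loop: taken
LOAD R1, [R0] → R1=M[112]=15
XOR R1, 2 → R1=15^2=13
LOAD R1, [R0] → R1=M[112]=15
XOR R1, 8 → R1=15^8=7
ADD R0, 4 → R0=112+4=116
ADD R5, 2 → R5=10+2=12
CMP R5, 18  (cmp 12,18)
JNZ loop: taken
LOAD R1, [R0] → R1=M[116]=15
XOR R1, 2 → R1=15^2=13
LOAD R1, [R0] → R1=M[116]=15
XOR R1, 8 → R1=15^8=7
ADD R0, 4 → R0=116+4=120
ADD R5, 2 → R5=12+2=14
CMP R5, 18  (cmp 14,18)
JNZ loop: taken
LOAD R1, [R0] → R1=M[120]=-1
XOR R1, 2 → R1=(-1)^2=-3
LOAD R1, [R0] → R1=M[120]=-1
XOR R1, 8 → R1=(-1)^8=-9
ADD R0, 4 → R0=120+4=124
ADD R5, 2 → R5=14+2=16
CMP R5, 18  (cmp 16,18)
JNZ loop: taken
LOAD R1, [R0] → R1=M[124]=25
XOR R1, 2 → R1=25^2=27
LOAD R1, [R0] → R1=M[124]=25
After step 54: R0 = 124.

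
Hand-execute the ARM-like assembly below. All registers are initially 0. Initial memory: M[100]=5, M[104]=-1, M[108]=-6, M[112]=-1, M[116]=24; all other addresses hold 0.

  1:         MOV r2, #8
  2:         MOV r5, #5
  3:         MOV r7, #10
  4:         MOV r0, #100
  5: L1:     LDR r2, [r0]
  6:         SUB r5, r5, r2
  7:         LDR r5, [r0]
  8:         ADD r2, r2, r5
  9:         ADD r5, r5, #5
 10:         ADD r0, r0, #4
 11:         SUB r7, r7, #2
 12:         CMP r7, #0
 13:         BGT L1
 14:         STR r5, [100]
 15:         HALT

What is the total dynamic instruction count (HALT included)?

51

MOV r2, #8 → r2=8
MOV r5, #5 → r5=5
MOV r7, #10 → r7=10
MOV r0, #100 → r0=100
LDR r2, [r0] → r2=M[100]=5
SUB r5, r5, r2 → r5=5-5=0
LDR r5, [r0] → r5=M[100]=5
ADD r2, r2, r5 → r2=5+5=10
ADD r5, r5, #5 → r5=5+5=10
ADD r0, r0, #4 → r0=100+4=104
SUB r7, r7, #2 → r7=10-2=8
CMP r7, #0  (cmp 8,0)
BGT L1: taken
LDR r2, [r0] → r2=M[104]=-1
SUB r5, r5, r2 → r5=10-(-1)=11
LDR r5, [r0] → r5=M[104]=-1
ADD r2, r2, r5 → r2=(-1)+(-1)=-2
ADD r5, r5, #5 → r5=(-1)+5=4
ADD r0, r0, #4 → r0=104+4=108
SUB r7, r7, #2 → r7=8-2=6
CMP r7, #0  (cmp 6,0)
BGT L1: taken
LDR r2, [r0] → r2=M[108]=-6
SUB r5, r5, r2 → r5=4-(-6)=10
LDR r5, [r0] → r5=M[108]=-6
ADD r2, r2, r5 → r2=(-6)+(-6)=-12
ADD r5, r5, #5 → r5=(-6)+5=-1
ADD r0, r0, #4 → r0=108+4=112
SUB r7, r7, #2 → r7=6-2=4
CMP r7, #0  (cmp 4,0)
BGT L1: taken
LDR r2, [r0] → r2=M[112]=-1
SUB r5, r5, r2 → r5=(-1)-(-1)=0
LDR r5, [r0] → r5=M[112]=-1
ADD r2, r2, r5 → r2=(-1)+(-1)=-2
ADD r5, r5, #5 → r5=(-1)+5=4
ADD r0, r0, #4 → r0=112+4=116
SUB r7, r7, #2 → r7=4-2=2
CMP r7, #0  (cmp 2,0)
BGT L1: taken
LDR r2, [r0] → r2=M[116]=24
SUB r5, r5, r2 → r5=4-24=-20
LDR r5, [r0] → r5=M[116]=24
ADD r2, r2, r5 → r2=24+24=48
ADD r5, r5, #5 → r5=24+5=29
ADD r0, r0, #4 → r0=116+4=120
SUB r7, r7, #2 → r7=2-2=0
CMP r7, #0  (cmp 0,0)
BGT L1: not taken
STR r5, [100] → M[100]=29
halt.
Total executed instructions: 51.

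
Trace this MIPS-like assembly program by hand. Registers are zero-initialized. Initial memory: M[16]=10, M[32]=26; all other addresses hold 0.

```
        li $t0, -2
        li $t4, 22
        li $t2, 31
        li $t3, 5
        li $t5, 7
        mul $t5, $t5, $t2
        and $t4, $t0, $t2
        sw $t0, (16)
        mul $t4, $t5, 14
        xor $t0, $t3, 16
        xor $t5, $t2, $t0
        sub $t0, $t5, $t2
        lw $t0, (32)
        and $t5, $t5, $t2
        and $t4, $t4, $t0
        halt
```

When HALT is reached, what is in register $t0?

$t0=-2
$t4=22
$t2=31
$t3=5
$t5=7
$t5=7*31=217
$t4=(-2)&31=30
sw $t0, (16) → M[16]=-2
$t4=217*14=3038
$t0=5^16=21
$t5=31^21=10
$t0=10-31=-21
$t0=M[32]=26
$t5=10&31=10
$t4=3038&26=26
halt.

26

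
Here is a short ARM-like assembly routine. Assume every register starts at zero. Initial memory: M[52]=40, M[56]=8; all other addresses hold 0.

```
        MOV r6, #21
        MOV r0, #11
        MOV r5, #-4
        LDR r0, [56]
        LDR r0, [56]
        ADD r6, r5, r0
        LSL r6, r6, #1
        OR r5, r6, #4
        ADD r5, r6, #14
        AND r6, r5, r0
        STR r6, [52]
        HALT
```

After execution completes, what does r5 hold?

MOV r6, #21 → r6=21
MOV r0, #11 → r0=11
MOV r5, #-4 → r5=-4
LDR r0, [56] → r0=M[56]=8
LDR r0, [56] → r0=M[56]=8
ADD r6, r5, r0 → r6=(-4)+8=4
LSL r6, r6, #1 → r6=4<<1=8
OR r5, r6, #4 → r5=8|4=12
ADD r5, r6, #14 → r5=8+14=22
AND r6, r5, r0 → r6=22&8=0
STR r6, [52] → M[52]=0
halt.

22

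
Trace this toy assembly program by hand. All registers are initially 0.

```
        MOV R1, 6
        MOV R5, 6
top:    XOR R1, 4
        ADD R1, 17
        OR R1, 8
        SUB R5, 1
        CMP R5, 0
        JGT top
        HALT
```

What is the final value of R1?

R1=6
R5=6
R1=6^4=2
R1=2+17=19
R1=19|8=27
R5=6-1=5
CMP R5, 0  (cmp 5,0)
JGT top: taken
R1=27^4=31
R1=31+17=48
R1=48|8=56
R5=5-1=4
CMP R5, 0  (cmp 4,0)
JGT top: taken
R1=56^4=60
R1=60+17=77
R1=77|8=77
R5=4-1=3
CMP R5, 0  (cmp 3,0)
JGT top: taken
R1=77^4=73
R1=73+17=90
R1=90|8=90
R5=3-1=2
CMP R5, 0  (cmp 2,0)
JGT top: taken
R1=90^4=94
R1=94+17=111
R1=111|8=111
R5=2-1=1
CMP R5, 0  (cmp 1,0)
JGT top: taken
R1=111^4=107
R1=107+17=124
R1=124|8=124
R5=1-1=0
CMP R5, 0  (cmp 0,0)
JGT top: not taken
halt.

124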